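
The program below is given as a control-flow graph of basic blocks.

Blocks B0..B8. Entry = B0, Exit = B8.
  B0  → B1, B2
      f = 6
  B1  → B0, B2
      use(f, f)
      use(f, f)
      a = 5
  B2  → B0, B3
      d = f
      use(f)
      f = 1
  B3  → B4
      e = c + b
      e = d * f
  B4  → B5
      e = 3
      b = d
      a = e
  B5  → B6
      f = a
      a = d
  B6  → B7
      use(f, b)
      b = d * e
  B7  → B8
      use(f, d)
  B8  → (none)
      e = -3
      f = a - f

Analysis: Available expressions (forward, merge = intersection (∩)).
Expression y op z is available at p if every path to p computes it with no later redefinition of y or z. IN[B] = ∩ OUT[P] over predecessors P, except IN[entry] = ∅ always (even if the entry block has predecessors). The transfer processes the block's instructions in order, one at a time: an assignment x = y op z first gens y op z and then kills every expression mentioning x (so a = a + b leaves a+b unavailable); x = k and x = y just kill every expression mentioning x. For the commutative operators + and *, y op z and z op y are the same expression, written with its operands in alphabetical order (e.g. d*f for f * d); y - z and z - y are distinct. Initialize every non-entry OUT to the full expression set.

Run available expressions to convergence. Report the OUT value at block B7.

Answer: {d*e}

Trace:
Fixpoint table:
  B0: | IN={} | OUT={}
  B1: | IN={} | OUT={}
  B2: | IN={} | OUT={}
  B3: | IN={} | OUT={b+c, d*f}
  B4: | IN={b+c, d*f} | OUT={d*f}
  B5: | IN={d*f} | OUT={}
  B6: | IN={} | OUT={d*e}
  B7: | IN={d*e} | OUT={d*e}
  B8: | IN={d*e} | OUT={}

Merge at B7: IN[B7] = OUT[B6] = {d*e}
Applying B7's transfer function to that IN value gives OUT[B7] (row B7 above).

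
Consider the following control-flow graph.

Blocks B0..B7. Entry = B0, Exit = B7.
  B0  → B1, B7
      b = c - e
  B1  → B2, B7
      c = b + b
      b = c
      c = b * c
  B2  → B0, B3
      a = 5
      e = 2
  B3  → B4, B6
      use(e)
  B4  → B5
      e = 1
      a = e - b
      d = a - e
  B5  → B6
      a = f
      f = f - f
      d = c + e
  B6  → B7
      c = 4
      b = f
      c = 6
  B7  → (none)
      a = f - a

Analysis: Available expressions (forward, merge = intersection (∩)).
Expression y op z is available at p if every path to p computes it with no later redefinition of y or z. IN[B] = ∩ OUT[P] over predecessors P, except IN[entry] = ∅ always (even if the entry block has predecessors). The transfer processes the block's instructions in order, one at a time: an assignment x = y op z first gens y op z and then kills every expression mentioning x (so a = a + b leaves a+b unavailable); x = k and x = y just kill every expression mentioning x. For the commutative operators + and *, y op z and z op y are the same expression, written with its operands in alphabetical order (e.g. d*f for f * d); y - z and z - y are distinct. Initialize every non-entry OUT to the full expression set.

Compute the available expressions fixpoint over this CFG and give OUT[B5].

Answer: {c+e, e-b}

Trace:
Converged values:
  B0:  IN={}  OUT={c-e}
  B1:  IN={c-e}  OUT={}
  B2:  IN={}  OUT={}
  B3:  IN={}  OUT={}
  B4:  IN={}  OUT={a-e, e-b}
  B5:  IN={a-e, e-b}  OUT={c+e, e-b}
  B6:  IN={}  OUT={}
  B7:  IN={}  OUT={}

Merge at B5: IN[B5] = OUT[B4] = {a-e, e-b}
Applying B5's transfer function to that IN value gives OUT[B5] (row B5 above).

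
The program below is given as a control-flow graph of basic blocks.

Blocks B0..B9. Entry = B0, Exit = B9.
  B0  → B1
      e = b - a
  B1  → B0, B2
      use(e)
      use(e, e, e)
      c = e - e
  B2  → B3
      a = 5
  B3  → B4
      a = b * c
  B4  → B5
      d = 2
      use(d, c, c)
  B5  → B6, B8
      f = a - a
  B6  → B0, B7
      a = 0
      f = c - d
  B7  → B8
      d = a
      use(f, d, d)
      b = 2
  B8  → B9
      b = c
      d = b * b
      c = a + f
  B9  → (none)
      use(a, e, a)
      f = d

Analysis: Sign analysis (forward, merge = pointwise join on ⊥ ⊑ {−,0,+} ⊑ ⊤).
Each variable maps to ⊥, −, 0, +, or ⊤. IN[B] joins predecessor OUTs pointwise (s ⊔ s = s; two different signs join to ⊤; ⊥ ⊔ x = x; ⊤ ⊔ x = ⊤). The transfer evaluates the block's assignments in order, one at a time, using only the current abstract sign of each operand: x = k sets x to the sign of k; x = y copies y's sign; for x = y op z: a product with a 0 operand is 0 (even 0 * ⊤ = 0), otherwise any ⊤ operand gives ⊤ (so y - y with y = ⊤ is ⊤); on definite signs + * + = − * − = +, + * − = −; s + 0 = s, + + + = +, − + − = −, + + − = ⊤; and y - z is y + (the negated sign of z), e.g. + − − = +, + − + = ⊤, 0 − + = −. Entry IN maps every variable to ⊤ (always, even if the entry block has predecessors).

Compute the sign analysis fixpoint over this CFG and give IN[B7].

Fixpoint table:
  B0:  IN=(all ⊤)  OUT=(all ⊤)
  B1:  IN=(all ⊤)  OUT=(all ⊤)
  B2:  IN=(all ⊤)  OUT={a:+; rest ⊤}
  B3:  IN={a:+; rest ⊤}  OUT=(all ⊤)
  B4:  IN=(all ⊤)  OUT={d:+; rest ⊤}
  B5:  IN={d:+; rest ⊤}  OUT={d:+; rest ⊤}
  B6:  IN={d:+; rest ⊤}  OUT={a:0, d:+; rest ⊤}
  B7:  IN={a:0, d:+; rest ⊤}  OUT={a:0, b:+, d:0; rest ⊤}
  B8:  IN=(all ⊤)  OUT=(all ⊤)
  B9:  IN=(all ⊤)  OUT=(all ⊤)

Merge at B7: IN[B7] = OUT[B6] = {a: 0, b: ⊤, c: ⊤, d: +, e: ⊤, f: ⊤}

Answer: {a: 0, b: ⊤, c: ⊤, d: +, e: ⊤, f: ⊤}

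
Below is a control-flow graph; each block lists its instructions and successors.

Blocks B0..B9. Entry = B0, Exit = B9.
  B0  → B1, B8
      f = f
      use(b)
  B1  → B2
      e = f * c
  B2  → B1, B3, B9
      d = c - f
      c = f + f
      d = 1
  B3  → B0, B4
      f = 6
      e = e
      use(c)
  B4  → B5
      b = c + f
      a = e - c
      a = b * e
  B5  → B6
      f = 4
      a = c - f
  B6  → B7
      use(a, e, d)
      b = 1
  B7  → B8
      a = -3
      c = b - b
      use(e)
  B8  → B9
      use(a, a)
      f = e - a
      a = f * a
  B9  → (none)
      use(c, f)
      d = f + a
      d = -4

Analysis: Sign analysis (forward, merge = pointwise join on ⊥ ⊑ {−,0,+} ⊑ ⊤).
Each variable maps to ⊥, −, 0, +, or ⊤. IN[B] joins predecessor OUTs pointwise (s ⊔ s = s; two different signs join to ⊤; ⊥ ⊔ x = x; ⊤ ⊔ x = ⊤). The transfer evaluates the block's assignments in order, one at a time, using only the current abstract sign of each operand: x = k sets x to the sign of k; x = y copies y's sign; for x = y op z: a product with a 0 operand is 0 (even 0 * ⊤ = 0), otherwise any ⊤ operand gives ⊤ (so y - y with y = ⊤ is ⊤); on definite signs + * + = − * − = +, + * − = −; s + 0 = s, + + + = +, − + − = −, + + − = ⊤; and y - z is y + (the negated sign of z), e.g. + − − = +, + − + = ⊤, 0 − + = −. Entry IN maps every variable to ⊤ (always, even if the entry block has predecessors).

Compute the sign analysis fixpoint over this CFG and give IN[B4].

Per-block solution:
  B0:  IN=(all ⊤)  OUT=(all ⊤)
  B1:  IN=(all ⊤)  OUT=(all ⊤)
  B2:  IN=(all ⊤)  OUT={d:+; rest ⊤}
  B3:  IN={d:+; rest ⊤}  OUT={d:+, f:+; rest ⊤}
  B4:  IN={d:+, f:+; rest ⊤}  OUT={d:+, f:+; rest ⊤}
  B5:  IN={d:+, f:+; rest ⊤}  OUT={d:+, f:+; rest ⊤}
  B6:  IN={d:+, f:+; rest ⊤}  OUT={b:+, d:+, f:+; rest ⊤}
  B7:  IN={b:+, d:+, f:+; rest ⊤}  OUT={a:-, b:+, d:+, f:+; rest ⊤}
  B8:  IN=(all ⊤)  OUT=(all ⊤)
  B9:  IN=(all ⊤)  OUT={d:-; rest ⊤}

Merge at B4: IN[B4] = OUT[B3] = {a: ⊤, b: ⊤, c: ⊤, d: +, e: ⊤, f: +}

Answer: {a: ⊤, b: ⊤, c: ⊤, d: +, e: ⊤, f: +}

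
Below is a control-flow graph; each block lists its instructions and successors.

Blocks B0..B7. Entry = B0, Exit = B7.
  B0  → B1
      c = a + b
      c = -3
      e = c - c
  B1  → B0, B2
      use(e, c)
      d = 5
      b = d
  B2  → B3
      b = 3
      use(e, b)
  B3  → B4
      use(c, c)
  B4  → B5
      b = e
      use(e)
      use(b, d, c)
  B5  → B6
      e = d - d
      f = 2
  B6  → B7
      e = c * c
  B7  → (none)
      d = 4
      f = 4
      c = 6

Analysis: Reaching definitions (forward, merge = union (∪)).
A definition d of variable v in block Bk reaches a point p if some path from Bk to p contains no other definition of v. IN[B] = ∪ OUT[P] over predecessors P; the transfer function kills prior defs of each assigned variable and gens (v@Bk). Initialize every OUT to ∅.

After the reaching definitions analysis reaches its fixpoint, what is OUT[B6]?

Fixpoint table:
  B0: | IN={b@B1, c@B0, d@B1, e@B0} | OUT={b@B1, c@B0, d@B1, e@B0}
  B1: | IN={b@B1, c@B0, d@B1, e@B0} | OUT={b@B1, c@B0, d@B1, e@B0}
  B2: | IN={b@B1, c@B0, d@B1, e@B0} | OUT={b@B2, c@B0, d@B1, e@B0}
  B3: | IN={b@B2, c@B0, d@B1, e@B0} | OUT={b@B2, c@B0, d@B1, e@B0}
  B4: | IN={b@B2, c@B0, d@B1, e@B0} | OUT={b@B4, c@B0, d@B1, e@B0}
  B5: | IN={b@B4, c@B0, d@B1, e@B0} | OUT={b@B4, c@B0, d@B1, e@B5, f@B5}
  B6: | IN={b@B4, c@B0, d@B1, e@B5, f@B5} | OUT={b@B4, c@B0, d@B1, e@B6, f@B5}
  B7: | IN={b@B4, c@B0, d@B1, e@B6, f@B5} | OUT={b@B4, c@B7, d@B7, e@B6, f@B7}

Merge at B6: IN[B6] = OUT[B5] = {b@B4, c@B0, d@B1, e@B5, f@B5}
Applying B6's transfer function to that IN value gives OUT[B6] (row B6 above).

Answer: {b@B4, c@B0, d@B1, e@B6, f@B5}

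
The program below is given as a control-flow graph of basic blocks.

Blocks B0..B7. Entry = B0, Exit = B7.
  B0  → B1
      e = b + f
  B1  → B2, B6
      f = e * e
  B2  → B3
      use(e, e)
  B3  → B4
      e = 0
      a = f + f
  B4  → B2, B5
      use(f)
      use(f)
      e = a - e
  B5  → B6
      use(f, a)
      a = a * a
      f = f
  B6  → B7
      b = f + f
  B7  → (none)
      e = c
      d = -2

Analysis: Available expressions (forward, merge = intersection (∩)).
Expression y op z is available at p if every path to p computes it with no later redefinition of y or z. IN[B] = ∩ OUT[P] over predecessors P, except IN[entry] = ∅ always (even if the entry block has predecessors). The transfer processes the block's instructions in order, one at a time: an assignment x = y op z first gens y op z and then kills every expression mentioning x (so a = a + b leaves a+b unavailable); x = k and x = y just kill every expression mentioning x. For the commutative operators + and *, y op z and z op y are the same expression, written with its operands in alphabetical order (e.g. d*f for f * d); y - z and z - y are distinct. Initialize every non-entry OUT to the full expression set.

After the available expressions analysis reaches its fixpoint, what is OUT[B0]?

Converged values:
  B0: | IN={} | OUT={b+f}
  B1: | IN={b+f} | OUT={e*e}
  B2: | IN={} | OUT={}
  B3: | IN={} | OUT={f+f}
  B4: | IN={f+f} | OUT={f+f}
  B5: | IN={f+f} | OUT={}
  B6: | IN={} | OUT={f+f}
  B7: | IN={f+f} | OUT={f+f}

B0 is the boundary node: IN[B0] = {}
Applying B0's transfer function to that IN value gives OUT[B0] (row B0 above).

Answer: {b+f}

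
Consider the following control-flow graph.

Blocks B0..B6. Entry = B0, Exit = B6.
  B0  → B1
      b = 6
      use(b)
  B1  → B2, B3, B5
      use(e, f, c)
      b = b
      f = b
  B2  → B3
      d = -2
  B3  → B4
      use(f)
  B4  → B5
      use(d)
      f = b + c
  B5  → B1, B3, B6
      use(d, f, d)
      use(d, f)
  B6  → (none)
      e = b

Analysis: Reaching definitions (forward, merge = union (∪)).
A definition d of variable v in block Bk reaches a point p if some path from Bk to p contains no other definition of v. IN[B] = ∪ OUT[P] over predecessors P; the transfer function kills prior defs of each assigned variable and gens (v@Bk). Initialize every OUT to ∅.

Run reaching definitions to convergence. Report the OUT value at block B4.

Converged values:
  B0:  IN={}  OUT={b@B0}
  B1:  IN={b@B0, b@B1, d@B2, f@B1, f@B4}  OUT={b@B1, d@B2, f@B1}
  B2:  IN={b@B1, d@B2, f@B1}  OUT={b@B1, d@B2, f@B1}
  B3:  IN={b@B1, d@B2, f@B1, f@B4}  OUT={b@B1, d@B2, f@B1, f@B4}
  B4:  IN={b@B1, d@B2, f@B1, f@B4}  OUT={b@B1, d@B2, f@B4}
  B5:  IN={b@B1, d@B2, f@B1, f@B4}  OUT={b@B1, d@B2, f@B1, f@B4}
  B6:  IN={b@B1, d@B2, f@B1, f@B4}  OUT={b@B1, d@B2, e@B6, f@B1, f@B4}

Merge at B4: IN[B4] = OUT[B3] = {b@B1, d@B2, f@B1, f@B4}
Applying B4's transfer function to that IN value gives OUT[B4] (row B4 above).

Answer: {b@B1, d@B2, f@B4}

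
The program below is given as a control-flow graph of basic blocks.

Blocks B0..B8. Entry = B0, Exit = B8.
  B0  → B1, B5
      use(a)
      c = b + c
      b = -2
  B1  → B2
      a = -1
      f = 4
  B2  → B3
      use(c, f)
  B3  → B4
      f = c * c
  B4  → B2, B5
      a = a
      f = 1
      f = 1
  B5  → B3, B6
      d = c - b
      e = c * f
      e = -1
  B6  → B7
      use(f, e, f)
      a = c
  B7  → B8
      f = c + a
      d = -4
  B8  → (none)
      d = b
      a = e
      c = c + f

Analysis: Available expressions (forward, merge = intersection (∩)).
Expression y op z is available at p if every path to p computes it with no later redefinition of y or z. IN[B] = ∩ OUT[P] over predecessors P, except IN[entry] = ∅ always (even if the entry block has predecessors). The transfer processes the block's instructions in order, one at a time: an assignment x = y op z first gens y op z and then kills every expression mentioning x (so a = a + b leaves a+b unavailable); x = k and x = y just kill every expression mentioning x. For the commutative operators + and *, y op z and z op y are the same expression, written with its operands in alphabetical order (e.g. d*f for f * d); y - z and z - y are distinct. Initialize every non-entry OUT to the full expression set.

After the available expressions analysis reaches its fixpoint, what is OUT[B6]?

Per-block solution:
  B0:  IN={}  OUT={}
  B1:  IN={}  OUT={}
  B2:  IN={}  OUT={}
  B3:  IN={}  OUT={c*c}
  B4:  IN={c*c}  OUT={c*c}
  B5:  IN={}  OUT={c*f, c-b}
  B6:  IN={c*f, c-b}  OUT={c*f, c-b}
  B7:  IN={c*f, c-b}  OUT={a+c, c-b}
  B8:  IN={a+c, c-b}  OUT={}

Merge at B6: IN[B6] = OUT[B5] = {c*f, c-b}
Applying B6's transfer function to that IN value gives OUT[B6] (row B6 above).

Answer: {c*f, c-b}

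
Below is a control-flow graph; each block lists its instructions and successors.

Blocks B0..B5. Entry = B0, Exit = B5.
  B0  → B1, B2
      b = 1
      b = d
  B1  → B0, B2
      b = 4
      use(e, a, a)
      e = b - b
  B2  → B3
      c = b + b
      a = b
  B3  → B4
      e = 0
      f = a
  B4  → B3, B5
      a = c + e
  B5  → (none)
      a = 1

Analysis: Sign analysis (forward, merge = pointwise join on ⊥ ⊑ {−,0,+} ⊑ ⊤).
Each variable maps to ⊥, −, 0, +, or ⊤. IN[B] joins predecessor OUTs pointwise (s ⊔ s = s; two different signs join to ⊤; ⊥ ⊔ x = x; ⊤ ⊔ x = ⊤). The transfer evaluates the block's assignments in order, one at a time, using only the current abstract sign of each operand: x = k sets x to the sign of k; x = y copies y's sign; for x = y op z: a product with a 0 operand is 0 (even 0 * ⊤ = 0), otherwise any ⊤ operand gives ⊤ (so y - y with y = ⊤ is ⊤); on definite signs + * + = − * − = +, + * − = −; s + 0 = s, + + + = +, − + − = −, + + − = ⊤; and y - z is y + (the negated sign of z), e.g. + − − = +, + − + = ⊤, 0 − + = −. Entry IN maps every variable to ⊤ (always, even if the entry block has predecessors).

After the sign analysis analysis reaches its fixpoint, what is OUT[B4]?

Converged values:
  B0:   IN=(all ⊤)   OUT=(all ⊤)
  B1:   IN=(all ⊤)   OUT={b:+; rest ⊤}
  B2:   IN=(all ⊤)   OUT=(all ⊤)
  B3:   IN=(all ⊤)   OUT={e:0; rest ⊤}
  B4:   IN={e:0; rest ⊤}   OUT={e:0; rest ⊤}
  B5:   IN={e:0; rest ⊤}   OUT={a:+, e:0; rest ⊤}

Merge at B4: IN[B4] = OUT[B3] = {a: ⊤, b: ⊤, c: ⊤, d: ⊤, e: 0, f: ⊤}
Applying B4's transfer function to that IN value gives OUT[B4] (row B4 above).

Answer: {a: ⊤, b: ⊤, c: ⊤, d: ⊤, e: 0, f: ⊤}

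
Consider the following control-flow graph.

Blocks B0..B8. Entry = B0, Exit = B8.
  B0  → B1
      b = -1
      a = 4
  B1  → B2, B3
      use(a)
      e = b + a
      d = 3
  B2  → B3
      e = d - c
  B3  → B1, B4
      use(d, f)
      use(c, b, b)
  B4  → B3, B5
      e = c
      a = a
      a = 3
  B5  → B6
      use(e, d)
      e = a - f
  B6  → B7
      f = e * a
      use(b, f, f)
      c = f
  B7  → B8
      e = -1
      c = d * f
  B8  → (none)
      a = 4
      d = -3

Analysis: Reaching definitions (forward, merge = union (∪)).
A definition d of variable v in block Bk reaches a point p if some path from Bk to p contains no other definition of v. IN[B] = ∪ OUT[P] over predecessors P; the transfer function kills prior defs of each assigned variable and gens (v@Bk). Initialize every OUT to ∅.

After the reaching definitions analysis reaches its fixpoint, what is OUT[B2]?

Per-block solution:
  B0:  IN={}  OUT={a@B0, b@B0}
  B1:  IN={a@B0, a@B4, b@B0, d@B1, e@B1, e@B2, e@B4}  OUT={a@B0, a@B4, b@B0, d@B1, e@B1}
  B2:  IN={a@B0, a@B4, b@B0, d@B1, e@B1}  OUT={a@B0, a@B4, b@B0, d@B1, e@B2}
  B3:  IN={a@B0, a@B4, b@B0, d@B1, e@B1, e@B2, e@B4}  OUT={a@B0, a@B4, b@B0, d@B1, e@B1, e@B2, e@B4}
  B4:  IN={a@B0, a@B4, b@B0, d@B1, e@B1, e@B2, e@B4}  OUT={a@B4, b@B0, d@B1, e@B4}
  B5:  IN={a@B4, b@B0, d@B1, e@B4}  OUT={a@B4, b@B0, d@B1, e@B5}
  B6:  IN={a@B4, b@B0, d@B1, e@B5}  OUT={a@B4, b@B0, c@B6, d@B1, e@B5, f@B6}
  B7:  IN={a@B4, b@B0, c@B6, d@B1, e@B5, f@B6}  OUT={a@B4, b@B0, c@B7, d@B1, e@B7, f@B6}
  B8:  IN={a@B4, b@B0, c@B7, d@B1, e@B7, f@B6}  OUT={a@B8, b@B0, c@B7, d@B8, e@B7, f@B6}

Merge at B2: IN[B2] = OUT[B1] = {a@B0, a@B4, b@B0, d@B1, e@B1}
Applying B2's transfer function to that IN value gives OUT[B2] (row B2 above).

Answer: {a@B0, a@B4, b@B0, d@B1, e@B2}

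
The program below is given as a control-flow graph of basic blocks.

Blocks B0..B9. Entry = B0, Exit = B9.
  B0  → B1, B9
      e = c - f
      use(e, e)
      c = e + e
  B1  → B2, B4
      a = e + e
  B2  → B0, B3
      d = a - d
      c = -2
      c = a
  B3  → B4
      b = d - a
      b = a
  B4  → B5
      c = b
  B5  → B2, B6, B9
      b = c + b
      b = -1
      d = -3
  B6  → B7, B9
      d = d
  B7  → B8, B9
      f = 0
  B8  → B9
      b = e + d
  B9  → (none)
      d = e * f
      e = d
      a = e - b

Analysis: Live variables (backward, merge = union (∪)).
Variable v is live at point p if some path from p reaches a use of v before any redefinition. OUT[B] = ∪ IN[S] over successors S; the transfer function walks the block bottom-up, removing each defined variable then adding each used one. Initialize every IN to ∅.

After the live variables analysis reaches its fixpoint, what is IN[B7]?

Fixpoint table:
  B0:  IN={b, c, d, f}  OUT={b, d, e, f}
  B1:  IN={b, d, e, f}  OUT={a, b, d, e, f}
  B2:  IN={a, b, d, e, f}  OUT={a, b, c, d, e, f}
  B3:  IN={a, d, e, f}  OUT={a, b, e, f}
  B4:  IN={a, b, e, f}  OUT={a, b, c, e, f}
  B5:  IN={a, b, c, e, f}  OUT={a, b, d, e, f}
  B6:  IN={b, d, e, f}  OUT={b, d, e, f}
  B7:  IN={b, d, e}  OUT={b, d, e, f}
  B8:  IN={d, e, f}  OUT={b, e, f}
  B9:  IN={b, e, f}  OUT={}

Merge at B7: OUT[B7] = IN[B8] ⊔ IN[B9] = {b, d, e, f}
Applying B7's transfer function to that OUT value gives IN[B7] (row B7 above).

Answer: {b, d, e}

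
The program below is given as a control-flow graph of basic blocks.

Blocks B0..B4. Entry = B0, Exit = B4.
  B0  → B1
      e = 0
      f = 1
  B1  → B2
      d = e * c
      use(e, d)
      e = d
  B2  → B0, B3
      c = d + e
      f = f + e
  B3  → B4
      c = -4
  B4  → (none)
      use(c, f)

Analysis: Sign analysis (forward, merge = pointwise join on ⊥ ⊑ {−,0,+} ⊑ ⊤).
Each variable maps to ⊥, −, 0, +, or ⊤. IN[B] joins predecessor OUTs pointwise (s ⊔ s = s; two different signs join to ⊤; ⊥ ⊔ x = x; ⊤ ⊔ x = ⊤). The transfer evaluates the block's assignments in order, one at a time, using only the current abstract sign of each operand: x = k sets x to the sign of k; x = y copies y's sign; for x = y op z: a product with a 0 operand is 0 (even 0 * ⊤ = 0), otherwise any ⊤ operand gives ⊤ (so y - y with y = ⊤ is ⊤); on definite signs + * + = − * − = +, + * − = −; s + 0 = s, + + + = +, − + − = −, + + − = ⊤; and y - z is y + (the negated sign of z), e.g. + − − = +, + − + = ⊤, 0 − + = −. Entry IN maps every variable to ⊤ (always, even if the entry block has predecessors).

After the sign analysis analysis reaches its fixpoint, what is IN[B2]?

Answer: {a: ⊤, b: ⊤, c: ⊤, d: 0, e: 0, f: +}

Trace:
Converged values:
  B0: | IN=(all ⊤) | OUT={e:0, f:+; rest ⊤}
  B1: | IN={e:0, f:+; rest ⊤} | OUT={d:0, e:0, f:+; rest ⊤}
  B2: | IN={d:0, e:0, f:+; rest ⊤} | OUT={c:0, d:0, e:0, f:+; rest ⊤}
  B3: | IN={c:0, d:0, e:0, f:+; rest ⊤} | OUT={c:-, d:0, e:0, f:+; rest ⊤}
  B4: | IN={c:-, d:0, e:0, f:+; rest ⊤} | OUT={c:-, d:0, e:0, f:+; rest ⊤}

Merge at B2: IN[B2] = OUT[B1] = {a: ⊤, b: ⊤, c: ⊤, d: 0, e: 0, f: +}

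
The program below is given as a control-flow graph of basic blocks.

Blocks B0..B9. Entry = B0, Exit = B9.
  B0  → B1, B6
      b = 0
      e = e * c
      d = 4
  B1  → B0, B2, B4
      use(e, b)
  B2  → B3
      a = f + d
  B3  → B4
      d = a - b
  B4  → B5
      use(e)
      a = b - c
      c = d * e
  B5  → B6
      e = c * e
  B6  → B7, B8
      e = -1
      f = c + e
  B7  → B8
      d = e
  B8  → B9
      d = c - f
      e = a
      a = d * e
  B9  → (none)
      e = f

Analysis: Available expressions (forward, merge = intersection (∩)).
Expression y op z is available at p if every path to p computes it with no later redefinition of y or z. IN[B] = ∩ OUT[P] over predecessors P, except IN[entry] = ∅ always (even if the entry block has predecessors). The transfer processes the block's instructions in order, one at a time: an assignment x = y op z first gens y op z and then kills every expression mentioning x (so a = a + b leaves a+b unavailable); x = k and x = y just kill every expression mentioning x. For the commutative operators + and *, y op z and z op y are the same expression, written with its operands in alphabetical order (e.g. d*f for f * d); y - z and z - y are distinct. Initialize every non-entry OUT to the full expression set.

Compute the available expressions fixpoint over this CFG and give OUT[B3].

Converged values:
  B0:   IN={}   OUT={}
  B1:   IN={}   OUT={}
  B2:   IN={}   OUT={d+f}
  B3:   IN={d+f}   OUT={a-b}
  B4:   IN={}   OUT={d*e}
  B5:   IN={d*e}   OUT={}
  B6:   IN={}   OUT={c+e}
  B7:   IN={c+e}   OUT={c+e}
  B8:   IN={c+e}   OUT={c-f, d*e}
  B9:   IN={c-f, d*e}   OUT={c-f}

Merge at B3: IN[B3] = OUT[B2] = {d+f}
Applying B3's transfer function to that IN value gives OUT[B3] (row B3 above).

Answer: {a-b}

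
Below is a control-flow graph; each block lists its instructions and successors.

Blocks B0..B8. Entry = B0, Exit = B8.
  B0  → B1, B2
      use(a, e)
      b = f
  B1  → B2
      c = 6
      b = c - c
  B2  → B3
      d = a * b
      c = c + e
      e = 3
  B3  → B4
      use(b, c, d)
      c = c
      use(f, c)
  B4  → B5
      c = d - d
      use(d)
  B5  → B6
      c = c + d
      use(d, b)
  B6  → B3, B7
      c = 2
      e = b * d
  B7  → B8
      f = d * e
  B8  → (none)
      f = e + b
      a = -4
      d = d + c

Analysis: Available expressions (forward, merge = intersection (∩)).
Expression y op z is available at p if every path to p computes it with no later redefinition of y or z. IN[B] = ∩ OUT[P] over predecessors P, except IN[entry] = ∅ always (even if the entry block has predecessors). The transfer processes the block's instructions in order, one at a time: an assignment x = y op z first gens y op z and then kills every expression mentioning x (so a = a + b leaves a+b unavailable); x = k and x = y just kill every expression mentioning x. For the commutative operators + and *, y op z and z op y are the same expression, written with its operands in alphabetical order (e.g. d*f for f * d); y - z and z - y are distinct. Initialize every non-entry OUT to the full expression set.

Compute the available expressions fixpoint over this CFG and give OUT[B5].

Answer: {a*b, d-d}

Trace:
Converged values:
  B0: | IN={} | OUT={}
  B1: | IN={} | OUT={c-c}
  B2: | IN={} | OUT={a*b}
  B3: | IN={a*b} | OUT={a*b}
  B4: | IN={a*b} | OUT={a*b, d-d}
  B5: | IN={a*b, d-d} | OUT={a*b, d-d}
  B6: | IN={a*b, d-d} | OUT={a*b, b*d, d-d}
  B7: | IN={a*b, b*d, d-d} | OUT={a*b, b*d, d*e, d-d}
  B8: | IN={a*b, b*d, d*e, d-d} | OUT={b+e}

Merge at B5: IN[B5] = OUT[B4] = {a*b, d-d}
Applying B5's transfer function to that IN value gives OUT[B5] (row B5 above).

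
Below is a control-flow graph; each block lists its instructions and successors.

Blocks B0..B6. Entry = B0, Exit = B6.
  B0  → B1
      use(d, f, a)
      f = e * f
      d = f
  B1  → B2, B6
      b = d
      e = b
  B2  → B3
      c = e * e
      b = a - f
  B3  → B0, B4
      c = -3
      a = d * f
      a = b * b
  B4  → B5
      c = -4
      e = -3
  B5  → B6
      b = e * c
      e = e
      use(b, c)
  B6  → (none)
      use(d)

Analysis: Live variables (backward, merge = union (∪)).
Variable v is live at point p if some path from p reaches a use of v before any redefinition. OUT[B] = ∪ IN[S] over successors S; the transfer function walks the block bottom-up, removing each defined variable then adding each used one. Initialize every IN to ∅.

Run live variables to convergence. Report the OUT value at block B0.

Answer: {a, d, f}

Trace:
Per-block solution:
  B0:  IN={a, d, e, f}  OUT={a, d, f}
  B1:  IN={a, d, f}  OUT={a, d, e, f}
  B2:  IN={a, d, e, f}  OUT={b, d, e, f}
  B3:  IN={b, d, e, f}  OUT={a, d, e, f}
  B4:  IN={d}  OUT={c, d, e}
  B5:  IN={c, d, e}  OUT={d}
  B6:  IN={d}  OUT={}

Merge at B0: OUT[B0] = IN[B1] = {a, d, f}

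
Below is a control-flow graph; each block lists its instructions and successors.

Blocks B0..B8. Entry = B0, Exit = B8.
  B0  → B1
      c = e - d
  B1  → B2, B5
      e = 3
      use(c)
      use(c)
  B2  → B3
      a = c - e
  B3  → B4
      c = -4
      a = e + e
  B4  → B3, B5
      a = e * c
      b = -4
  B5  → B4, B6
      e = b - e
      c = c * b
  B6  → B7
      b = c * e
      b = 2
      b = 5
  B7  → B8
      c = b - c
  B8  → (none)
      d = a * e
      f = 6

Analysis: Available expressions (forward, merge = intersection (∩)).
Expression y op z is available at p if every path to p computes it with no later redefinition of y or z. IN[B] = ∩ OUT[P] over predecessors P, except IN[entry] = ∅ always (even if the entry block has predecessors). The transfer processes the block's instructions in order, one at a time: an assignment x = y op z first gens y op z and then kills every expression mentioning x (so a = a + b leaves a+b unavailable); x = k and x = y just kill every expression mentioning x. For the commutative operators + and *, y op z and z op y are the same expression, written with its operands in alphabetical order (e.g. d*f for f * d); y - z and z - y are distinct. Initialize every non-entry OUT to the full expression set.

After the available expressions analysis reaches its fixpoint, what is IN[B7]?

Converged values:
  B0:  IN={}  OUT={e-d}
  B1:  IN={e-d}  OUT={}
  B2:  IN={}  OUT={c-e}
  B3:  IN={}  OUT={e+e}
  B4:  IN={}  OUT={c*e}
  B5:  IN={}  OUT={}
  B6:  IN={}  OUT={c*e}
  B7:  IN={c*e}  OUT={}
  B8:  IN={}  OUT={a*e}

Merge at B7: IN[B7] = OUT[B6] = {c*e}

Answer: {c*e}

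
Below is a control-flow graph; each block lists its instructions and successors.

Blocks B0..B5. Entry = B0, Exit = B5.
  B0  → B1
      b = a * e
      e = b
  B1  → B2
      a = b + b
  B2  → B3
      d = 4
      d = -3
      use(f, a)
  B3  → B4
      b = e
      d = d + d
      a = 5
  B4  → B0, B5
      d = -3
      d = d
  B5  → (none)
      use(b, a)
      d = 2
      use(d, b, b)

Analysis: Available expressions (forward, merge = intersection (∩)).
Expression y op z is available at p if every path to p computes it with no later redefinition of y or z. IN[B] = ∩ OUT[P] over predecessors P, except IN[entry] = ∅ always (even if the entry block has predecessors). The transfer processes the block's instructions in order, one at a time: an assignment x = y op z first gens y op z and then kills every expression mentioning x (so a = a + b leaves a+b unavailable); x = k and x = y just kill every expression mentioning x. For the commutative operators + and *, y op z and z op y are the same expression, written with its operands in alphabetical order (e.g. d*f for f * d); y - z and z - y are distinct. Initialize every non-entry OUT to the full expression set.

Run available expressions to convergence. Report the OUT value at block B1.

Answer: {b+b}

Trace:
Per-block solution:
  B0:   IN={}   OUT={}
  B1:   IN={}   OUT={b+b}
  B2:   IN={b+b}   OUT={b+b}
  B3:   IN={b+b}   OUT={}
  B4:   IN={}   OUT={}
  B5:   IN={}   OUT={}

Merge at B1: IN[B1] = OUT[B0] = {}
Applying B1's transfer function to that IN value gives OUT[B1] (row B1 above).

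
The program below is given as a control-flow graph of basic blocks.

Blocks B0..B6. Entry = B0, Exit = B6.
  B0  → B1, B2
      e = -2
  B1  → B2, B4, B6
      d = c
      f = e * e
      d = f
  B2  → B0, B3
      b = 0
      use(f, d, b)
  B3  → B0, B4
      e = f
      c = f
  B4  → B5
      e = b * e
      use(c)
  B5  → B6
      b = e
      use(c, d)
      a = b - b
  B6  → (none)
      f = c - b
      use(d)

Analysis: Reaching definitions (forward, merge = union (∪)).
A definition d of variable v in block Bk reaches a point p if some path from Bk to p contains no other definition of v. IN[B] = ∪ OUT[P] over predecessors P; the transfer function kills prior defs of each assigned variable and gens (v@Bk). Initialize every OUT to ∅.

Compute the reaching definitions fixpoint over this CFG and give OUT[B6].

Answer: {a@B5, b@B2, b@B5, c@B3, d@B1, e@B0, e@B4, f@B6}

Derivation:
Fixpoint table:
  B0:  IN={b@B2, c@B3, d@B1, e@B0, e@B3, f@B1}  OUT={b@B2, c@B3, d@B1, e@B0, f@B1}
  B1:  IN={b@B2, c@B3, d@B1, e@B0, f@B1}  OUT={b@B2, c@B3, d@B1, e@B0, f@B1}
  B2:  IN={b@B2, c@B3, d@B1, e@B0, f@B1}  OUT={b@B2, c@B3, d@B1, e@B0, f@B1}
  B3:  IN={b@B2, c@B3, d@B1, e@B0, f@B1}  OUT={b@B2, c@B3, d@B1, e@B3, f@B1}
  B4:  IN={b@B2, c@B3, d@B1, e@B0, e@B3, f@B1}  OUT={b@B2, c@B3, d@B1, e@B4, f@B1}
  B5:  IN={b@B2, c@B3, d@B1, e@B4, f@B1}  OUT={a@B5, b@B5, c@B3, d@B1, e@B4, f@B1}
  B6:  IN={a@B5, b@B2, b@B5, c@B3, d@B1, e@B0, e@B4, f@B1}  OUT={a@B5, b@B2, b@B5, c@B3, d@B1, e@B0, e@B4, f@B6}

Merge at B6: IN[B6] = OUT[B1] ⊔ OUT[B5] = {a@B5, b@B2, b@B5, c@B3, d@B1, e@B0, e@B4, f@B1}
Applying B6's transfer function to that IN value gives OUT[B6] (row B6 above).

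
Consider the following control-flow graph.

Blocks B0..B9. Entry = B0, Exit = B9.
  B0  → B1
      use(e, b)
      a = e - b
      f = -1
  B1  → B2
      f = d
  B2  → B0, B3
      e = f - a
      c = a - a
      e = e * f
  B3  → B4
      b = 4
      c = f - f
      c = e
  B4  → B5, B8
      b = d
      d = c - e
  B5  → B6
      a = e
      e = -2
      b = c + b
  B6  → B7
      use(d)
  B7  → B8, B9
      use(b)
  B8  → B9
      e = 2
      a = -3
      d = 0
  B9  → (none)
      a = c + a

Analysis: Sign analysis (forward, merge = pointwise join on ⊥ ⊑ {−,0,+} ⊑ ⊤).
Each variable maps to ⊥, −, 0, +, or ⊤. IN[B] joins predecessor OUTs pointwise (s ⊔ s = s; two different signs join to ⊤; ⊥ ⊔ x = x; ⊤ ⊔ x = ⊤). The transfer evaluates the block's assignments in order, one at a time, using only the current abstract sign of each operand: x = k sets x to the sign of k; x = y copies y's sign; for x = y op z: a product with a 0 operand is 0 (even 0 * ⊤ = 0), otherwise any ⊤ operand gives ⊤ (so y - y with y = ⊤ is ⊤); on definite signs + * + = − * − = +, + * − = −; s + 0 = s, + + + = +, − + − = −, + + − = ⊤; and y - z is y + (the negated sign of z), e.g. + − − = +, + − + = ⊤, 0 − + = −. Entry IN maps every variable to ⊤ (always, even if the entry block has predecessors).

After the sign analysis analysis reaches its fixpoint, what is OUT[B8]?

Answer: {a: -, b: ⊤, c: ⊤, d: 0, e: +, f: ⊤}

Trace:
Converged values:
  B0:   IN=(all ⊤)   OUT={f:-; rest ⊤}
  B1:   IN={f:-; rest ⊤}   OUT=(all ⊤)
  B2:   IN=(all ⊤)   OUT=(all ⊤)
  B3:   IN=(all ⊤)   OUT={b:+; rest ⊤}
  B4:   IN={b:+; rest ⊤}   OUT=(all ⊤)
  B5:   IN=(all ⊤)   OUT={e:-; rest ⊤}
  B6:   IN={e:-; rest ⊤}   OUT={e:-; rest ⊤}
  B7:   IN={e:-; rest ⊤}   OUT={e:-; rest ⊤}
  B8:   IN=(all ⊤)   OUT={a:-, d:0, e:+; rest ⊤}
  B9:   IN=(all ⊤)   OUT=(all ⊤)

Merge at B8: IN[B8] = OUT[B4] ⊔ OUT[B7] = {a: ⊤, b: ⊤, c: ⊤, d: ⊤, e: ⊤, f: ⊤}
Applying B8's transfer function to that IN value gives OUT[B8] (row B8 above).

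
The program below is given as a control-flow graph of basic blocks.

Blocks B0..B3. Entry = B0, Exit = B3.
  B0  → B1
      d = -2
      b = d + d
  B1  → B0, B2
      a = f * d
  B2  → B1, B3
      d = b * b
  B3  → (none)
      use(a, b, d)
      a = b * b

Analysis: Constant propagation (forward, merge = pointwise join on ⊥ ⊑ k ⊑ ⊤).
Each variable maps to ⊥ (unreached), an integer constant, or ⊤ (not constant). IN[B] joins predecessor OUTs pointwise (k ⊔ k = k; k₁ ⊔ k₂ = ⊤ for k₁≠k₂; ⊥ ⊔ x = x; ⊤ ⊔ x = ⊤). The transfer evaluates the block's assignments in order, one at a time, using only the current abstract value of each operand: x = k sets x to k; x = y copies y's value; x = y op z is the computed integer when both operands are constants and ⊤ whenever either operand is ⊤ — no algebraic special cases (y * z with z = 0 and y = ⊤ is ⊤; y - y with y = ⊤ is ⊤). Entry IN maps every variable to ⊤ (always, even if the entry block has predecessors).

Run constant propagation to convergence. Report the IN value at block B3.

Converged values:
  B0: | IN=(all ⊤) | OUT={b:-4, d:-2; rest ⊤}
  B1: | IN={b:-4; rest ⊤} | OUT={b:-4; rest ⊤}
  B2: | IN={b:-4; rest ⊤} | OUT={b:-4, d:16; rest ⊤}
  B3: | IN={b:-4, d:16; rest ⊤} | OUT={a:16, b:-4, d:16; rest ⊤}

Merge at B3: IN[B3] = OUT[B2] = {a: ⊤, b: -4, c: ⊤, d: 16, e: ⊤, f: ⊤}

Answer: {a: ⊤, b: -4, c: ⊤, d: 16, e: ⊤, f: ⊤}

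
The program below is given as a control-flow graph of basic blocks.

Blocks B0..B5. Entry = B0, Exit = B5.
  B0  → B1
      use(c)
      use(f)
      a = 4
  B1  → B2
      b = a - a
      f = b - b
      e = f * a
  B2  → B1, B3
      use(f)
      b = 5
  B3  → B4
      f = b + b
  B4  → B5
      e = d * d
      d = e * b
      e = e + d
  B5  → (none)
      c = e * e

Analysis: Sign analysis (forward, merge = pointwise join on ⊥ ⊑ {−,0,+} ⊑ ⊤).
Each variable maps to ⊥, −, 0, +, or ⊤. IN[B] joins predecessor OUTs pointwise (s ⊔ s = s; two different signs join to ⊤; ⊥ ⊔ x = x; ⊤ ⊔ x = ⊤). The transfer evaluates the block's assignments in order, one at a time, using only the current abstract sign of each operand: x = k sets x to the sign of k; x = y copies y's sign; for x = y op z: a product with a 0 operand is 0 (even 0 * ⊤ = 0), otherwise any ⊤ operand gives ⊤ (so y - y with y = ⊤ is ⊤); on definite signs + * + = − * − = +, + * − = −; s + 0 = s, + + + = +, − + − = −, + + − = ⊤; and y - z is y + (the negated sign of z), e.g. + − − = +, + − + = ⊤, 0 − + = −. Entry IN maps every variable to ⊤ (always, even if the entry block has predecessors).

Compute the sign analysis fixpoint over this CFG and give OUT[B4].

Per-block solution:
  B0:  IN=(all ⊤)  OUT={a:+; rest ⊤}
  B1:  IN={a:+; rest ⊤}  OUT={a:+; rest ⊤}
  B2:  IN={a:+; rest ⊤}  OUT={a:+, b:+; rest ⊤}
  B3:  IN={a:+, b:+; rest ⊤}  OUT={a:+, b:+, f:+; rest ⊤}
  B4:  IN={a:+, b:+, f:+; rest ⊤}  OUT={a:+, b:+, f:+; rest ⊤}
  B5:  IN={a:+, b:+, f:+; rest ⊤}  OUT={a:+, b:+, f:+; rest ⊤}

Merge at B4: IN[B4] = OUT[B3] = {a: +, b: +, c: ⊤, d: ⊤, e: ⊤, f: +}
Applying B4's transfer function to that IN value gives OUT[B4] (row B4 above).

Answer: {a: +, b: +, c: ⊤, d: ⊤, e: ⊤, f: +}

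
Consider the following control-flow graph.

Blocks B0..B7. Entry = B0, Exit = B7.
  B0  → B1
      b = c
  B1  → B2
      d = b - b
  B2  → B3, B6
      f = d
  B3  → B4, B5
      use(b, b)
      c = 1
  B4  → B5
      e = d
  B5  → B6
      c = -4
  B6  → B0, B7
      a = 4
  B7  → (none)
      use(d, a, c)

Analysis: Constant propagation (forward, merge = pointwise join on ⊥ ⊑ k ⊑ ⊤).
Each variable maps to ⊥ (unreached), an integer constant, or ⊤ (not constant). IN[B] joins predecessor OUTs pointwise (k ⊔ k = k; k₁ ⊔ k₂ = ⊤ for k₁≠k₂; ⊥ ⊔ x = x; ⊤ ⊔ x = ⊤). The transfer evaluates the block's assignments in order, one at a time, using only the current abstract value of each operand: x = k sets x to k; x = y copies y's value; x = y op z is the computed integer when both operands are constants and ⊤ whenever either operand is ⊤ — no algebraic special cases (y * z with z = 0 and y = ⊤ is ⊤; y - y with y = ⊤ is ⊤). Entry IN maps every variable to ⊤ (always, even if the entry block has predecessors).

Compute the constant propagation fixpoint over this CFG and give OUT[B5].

Per-block solution:
  B0:  IN=(all ⊤)  OUT=(all ⊤)
  B1:  IN=(all ⊤)  OUT=(all ⊤)
  B2:  IN=(all ⊤)  OUT=(all ⊤)
  B3:  IN=(all ⊤)  OUT={c:1; rest ⊤}
  B4:  IN={c:1; rest ⊤}  OUT={c:1; rest ⊤}
  B5:  IN={c:1; rest ⊤}  OUT={c:-4; rest ⊤}
  B6:  IN=(all ⊤)  OUT={a:4; rest ⊤}
  B7:  IN={a:4; rest ⊤}  OUT={a:4; rest ⊤}

Merge at B5: IN[B5] = OUT[B3] ⊔ OUT[B4] = {a: ⊤, b: ⊤, c: 1, d: ⊤, e: ⊤, f: ⊤}
Applying B5's transfer function to that IN value gives OUT[B5] (row B5 above).

Answer: {a: ⊤, b: ⊤, c: -4, d: ⊤, e: ⊤, f: ⊤}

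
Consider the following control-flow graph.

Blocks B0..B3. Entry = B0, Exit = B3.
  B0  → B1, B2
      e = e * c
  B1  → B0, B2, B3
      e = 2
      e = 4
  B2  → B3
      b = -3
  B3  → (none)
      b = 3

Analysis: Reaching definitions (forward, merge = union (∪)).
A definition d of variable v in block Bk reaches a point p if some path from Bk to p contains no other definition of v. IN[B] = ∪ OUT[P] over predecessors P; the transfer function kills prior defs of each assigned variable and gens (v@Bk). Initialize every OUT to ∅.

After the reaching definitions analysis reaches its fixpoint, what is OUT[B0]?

Answer: {e@B0}

Derivation:
Fixpoint table:
  B0: | IN={e@B1} | OUT={e@B0}
  B1: | IN={e@B0} | OUT={e@B1}
  B2: | IN={e@B0, e@B1} | OUT={b@B2, e@B0, e@B1}
  B3: | IN={b@B2, e@B0, e@B1} | OUT={b@B3, e@B0, e@B1}

Merge at B0 (entry node, so the boundary value {} is joined with the incoming edge(s)): IN[B0] = {} ⊔ OUT[B1] = {e@B1}
Applying B0's transfer function to that IN value gives OUT[B0] (row B0 above).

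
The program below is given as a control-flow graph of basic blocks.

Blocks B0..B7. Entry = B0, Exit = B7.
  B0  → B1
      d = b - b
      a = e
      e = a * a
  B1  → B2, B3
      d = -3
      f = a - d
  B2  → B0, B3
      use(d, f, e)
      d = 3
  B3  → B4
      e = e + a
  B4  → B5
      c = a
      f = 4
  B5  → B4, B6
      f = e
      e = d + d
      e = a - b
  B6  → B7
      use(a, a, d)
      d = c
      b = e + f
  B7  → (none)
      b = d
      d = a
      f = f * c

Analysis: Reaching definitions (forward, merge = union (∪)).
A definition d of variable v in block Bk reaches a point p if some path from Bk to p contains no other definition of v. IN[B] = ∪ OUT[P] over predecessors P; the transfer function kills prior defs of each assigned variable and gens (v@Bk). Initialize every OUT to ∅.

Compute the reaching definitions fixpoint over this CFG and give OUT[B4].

Answer: {a@B0, c@B4, d@B1, d@B2, e@B3, e@B5, f@B4}

Trace:
Converged values:
  B0:  IN={a@B0, d@B2, e@B0, f@B1}  OUT={a@B0, d@B0, e@B0, f@B1}
  B1:  IN={a@B0, d@B0, e@B0, f@B1}  OUT={a@B0, d@B1, e@B0, f@B1}
  B2:  IN={a@B0, d@B1, e@B0, f@B1}  OUT={a@B0, d@B2, e@B0, f@B1}
  B3:  IN={a@B0, d@B1, d@B2, e@B0, f@B1}  OUT={a@B0, d@B1, d@B2, e@B3, f@B1}
  B4:  IN={a@B0, c@B4, d@B1, d@B2, e@B3, e@B5, f@B1, f@B5}  OUT={a@B0, c@B4, d@B1, d@B2, e@B3, e@B5, f@B4}
  B5:  IN={a@B0, c@B4, d@B1, d@B2, e@B3, e@B5, f@B4}  OUT={a@B0, c@B4, d@B1, d@B2, e@B5, f@B5}
  B6:  IN={a@B0, c@B4, d@B1, d@B2, e@B5, f@B5}  OUT={a@B0, b@B6, c@B4, d@B6, e@B5, f@B5}
  B7:  IN={a@B0, b@B6, c@B4, d@B6, e@B5, f@B5}  OUT={a@B0, b@B7, c@B4, d@B7, e@B5, f@B7}

Merge at B4: IN[B4] = OUT[B3] ⊔ OUT[B5] = {a@B0, c@B4, d@B1, d@B2, e@B3, e@B5, f@B1, f@B5}
Applying B4's transfer function to that IN value gives OUT[B4] (row B4 above).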